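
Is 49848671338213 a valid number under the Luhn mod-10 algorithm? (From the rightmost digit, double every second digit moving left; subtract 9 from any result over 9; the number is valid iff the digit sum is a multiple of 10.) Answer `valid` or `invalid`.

From the right, keep odd positions and double even positions (subtract 9 from any doubled value over 9):
  doubled (positions 2,4,...): 2 7 6 5 7 7 8 → sum 42
  kept (positions 1,3,...): 3 2 3 1 6 4 9 → sum 28
Total = 70.
70 mod 10 = 0, so the number is valid.

valid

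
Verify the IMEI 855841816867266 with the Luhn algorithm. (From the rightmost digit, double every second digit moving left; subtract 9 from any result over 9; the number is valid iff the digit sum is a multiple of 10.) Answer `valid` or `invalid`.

invalid

From the right, keep odd positions and double even positions (subtract 9 from any doubled value over 9):
  doubled (positions 2,4,...): 3 5 7 2 2 7 1 → sum 27
  kept (positions 1,3,...): 6 2 6 6 8 4 5 8 → sum 45
Total = 72.
72 mod 10 = 2, so the number is invalid.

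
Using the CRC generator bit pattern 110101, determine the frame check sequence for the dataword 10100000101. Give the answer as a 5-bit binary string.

Append 5 zeros: 1010000010100000. Divide by 110101 (XOR where the leading bit is 1):
  pos 0: 101000 XOR 110101 = 011101
  pos 1: 111010 XOR 110101 = 001111
  pos 3: 111101 XOR 110101 = 001000
  pos 5: 100001 XOR 110101 = 010100
  pos 6: 101000 XOR 110101 = 011101
  pos 7: 111010 XOR 110101 = 001111
  pos 9: 111100 XOR 110101 = 001001
Remainder (last 5 bits) = 10010. This is the CRC / FCS.

10010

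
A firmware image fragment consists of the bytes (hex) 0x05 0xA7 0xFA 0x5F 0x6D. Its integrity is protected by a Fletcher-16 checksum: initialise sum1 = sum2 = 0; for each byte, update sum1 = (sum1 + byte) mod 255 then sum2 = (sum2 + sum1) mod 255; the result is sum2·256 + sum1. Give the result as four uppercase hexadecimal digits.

Running sums (mod 255):
  after byte 0 (0x05): sum1=5, sum2=5
  after byte 1 (0xA7): sum1=172, sum2=177
  after byte 2 (0xFA): sum1=167, sum2=89
  after byte 3 (0x5F): sum1=7, sum2=96
  after byte 4 (0x6D): sum1=116, sum2=212
Checksum = sum2·256 + sum1 = 212·256 + 116 = 54388 = 0xD474.

D474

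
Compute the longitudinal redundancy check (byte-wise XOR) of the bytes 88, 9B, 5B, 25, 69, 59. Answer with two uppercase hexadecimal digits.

5D

XOR the bytes together:
  start with 0x88
  0x88 ⊕ 0x9B = 0x13
  0x13 ⊕ 0x5B = 0x48
  0x48 ⊕ 0x25 = 0x6D
  0x6D ⊕ 0x69 = 0x04
  0x04 ⊕ 0x59 = 0x5D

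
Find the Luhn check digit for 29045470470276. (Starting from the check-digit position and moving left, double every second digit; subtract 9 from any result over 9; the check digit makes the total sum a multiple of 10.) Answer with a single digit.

8

Partial digits right→left: 6 7 2 0 7 4 0 7 4 5 4 0 9 2
Double every second digit counting from the check-digit position (so the 1st, 3rd, 5th, ... of the partial from the right).
  doubled (with −9 where >9): 3 4 5 0 8 8 9 → sum 37
  kept as-is: 7 0 4 7 5 0 2 → sum 25
Total = 37 + 25 = 62.
Check digit = (10 − (62 mod 10)) mod 10 = 8.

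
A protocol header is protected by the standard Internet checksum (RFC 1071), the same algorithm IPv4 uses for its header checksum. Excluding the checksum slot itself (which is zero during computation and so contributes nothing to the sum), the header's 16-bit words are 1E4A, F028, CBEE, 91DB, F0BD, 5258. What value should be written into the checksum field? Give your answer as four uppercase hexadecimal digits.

50AC

One's-complement addition (fold any carry out of bit 15 back into bit 0):
  0x1E4A + 0xF028 = 0x10E72 → wrap carry → 0x0E73
  0x0E73 + 0xCBEE = 0x0DA61
  0xDA61 + 0x91DB = 0x16C3C → wrap carry → 0x6C3D
  0x6C3D + 0xF0BD = 0x15CFA → wrap carry → 0x5CFB
  0x5CFB + 0x5258 = 0x0AF53
One's-complement sum = 0xAF53.
Checksum = ~0xAF53 & 0xFFFF = 0x50AC.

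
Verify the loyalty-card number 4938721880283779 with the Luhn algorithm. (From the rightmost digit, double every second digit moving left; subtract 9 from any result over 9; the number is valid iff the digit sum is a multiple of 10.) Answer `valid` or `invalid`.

invalid

From the right, keep odd positions and double even positions (subtract 9 from any doubled value over 9):
  doubled (positions 2,4,...): 5 6 4 7 2 5 6 8 → sum 43
  kept (positions 1,3,...): 9 7 8 0 8 2 8 9 → sum 51
Total = 94.
94 mod 10 = 4, so the number is invalid.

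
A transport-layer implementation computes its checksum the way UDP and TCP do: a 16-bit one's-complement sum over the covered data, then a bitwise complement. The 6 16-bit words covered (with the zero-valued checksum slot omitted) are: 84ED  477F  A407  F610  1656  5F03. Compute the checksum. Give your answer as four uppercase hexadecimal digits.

2421

One's-complement addition (fold any carry out of bit 15 back into bit 0):
  0x84ED + 0x477F = 0x0CC6C
  0xCC6C + 0xA407 = 0x17073 → wrap carry → 0x7074
  0x7074 + 0xF610 = 0x16684 → wrap carry → 0x6685
  0x6685 + 0x1656 = 0x07CDB
  0x7CDB + 0x5F03 = 0x0DBDE
One's-complement sum = 0xDBDE.
Checksum = ~0xDBDE & 0xFFFF = 0x2421.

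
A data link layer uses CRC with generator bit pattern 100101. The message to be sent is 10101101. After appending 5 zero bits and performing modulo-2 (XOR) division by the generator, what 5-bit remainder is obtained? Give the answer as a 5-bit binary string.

Append 5 zeros: 1010110100000. Divide by 100101 (XOR where the leading bit is 1):
  pos 0: 101011 XOR 100101 = 001110
  pos 2: 111001 XOR 100101 = 011100
  pos 3: 111000 XOR 100101 = 011101
  pos 4: 111010 XOR 100101 = 011111
  pos 5: 111110 XOR 100101 = 011011
  pos 6: 110110 XOR 100101 = 010011
  pos 7: 100110 XOR 100101 = 000011
Remainder (last 5 bits) = 00011. This is the CRC / FCS.

00011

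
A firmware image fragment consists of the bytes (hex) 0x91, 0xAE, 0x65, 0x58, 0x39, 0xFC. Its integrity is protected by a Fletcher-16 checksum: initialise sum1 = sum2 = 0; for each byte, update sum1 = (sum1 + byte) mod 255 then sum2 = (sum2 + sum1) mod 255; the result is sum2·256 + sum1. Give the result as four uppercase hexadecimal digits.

Running sums (mod 255):
  after byte 0 (0x91): sum1=145, sum2=145
  after byte 1 (0xAE): sum1=64, sum2=209
  after byte 2 (0x65): sum1=165, sum2=119
  after byte 3 (0x58): sum1=253, sum2=117
  after byte 4 (0x39): sum1=55, sum2=172
  after byte 5 (0xFC): sum1=52, sum2=224
Checksum = sum2·256 + sum1 = 224·256 + 52 = 57396 = 0xE034.

E034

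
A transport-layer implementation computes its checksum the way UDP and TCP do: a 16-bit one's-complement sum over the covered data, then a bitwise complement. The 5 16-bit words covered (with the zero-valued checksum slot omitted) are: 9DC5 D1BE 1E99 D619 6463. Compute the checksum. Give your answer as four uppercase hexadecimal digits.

3765

One's-complement addition (fold any carry out of bit 15 back into bit 0):
  0x9DC5 + 0xD1BE = 0x16F83 → wrap carry → 0x6F84
  0x6F84 + 0x1E99 = 0x08E1D
  0x8E1D + 0xD619 = 0x16436 → wrap carry → 0x6437
  0x6437 + 0x6463 = 0x0C89A
One's-complement sum = 0xC89A.
Checksum = ~0xC89A & 0xFFFF = 0x3765.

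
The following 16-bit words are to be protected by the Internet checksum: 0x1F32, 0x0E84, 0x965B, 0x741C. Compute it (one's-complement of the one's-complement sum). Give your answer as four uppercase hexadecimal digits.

C7D1

One's-complement addition (fold any carry out of bit 15 back into bit 0):
  0x1F32 + 0x0E84 = 0x02DB6
  0x2DB6 + 0x965B = 0x0C411
  0xC411 + 0x741C = 0x1382D → wrap carry → 0x382E
One's-complement sum = 0x382E.
Checksum = ~0x382E & 0xFFFF = 0xC7D1.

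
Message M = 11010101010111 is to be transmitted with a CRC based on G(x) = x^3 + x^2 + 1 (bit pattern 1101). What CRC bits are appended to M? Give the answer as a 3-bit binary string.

Append 3 zeros: 11010101010111000. Divide by 1101 (XOR where the leading bit is 1):
  pos 0: 1101 XOR 1101 = 0000
  pos 5: 1010 XOR 1101 = 0111
  pos 6: 1111 XOR 1101 = 0010
  pos 8: 1001 XOR 1101 = 0100
  pos 9: 1001 XOR 1101 = 0100
  pos 10: 1001 XOR 1101 = 0100
  pos 11: 1000 XOR 1101 = 0101
  pos 12: 1010 XOR 1101 = 0111
  pos 13: 1110 XOR 1101 = 0011
Remainder (last 3 bits) = 011. This is the CRC / FCS.

011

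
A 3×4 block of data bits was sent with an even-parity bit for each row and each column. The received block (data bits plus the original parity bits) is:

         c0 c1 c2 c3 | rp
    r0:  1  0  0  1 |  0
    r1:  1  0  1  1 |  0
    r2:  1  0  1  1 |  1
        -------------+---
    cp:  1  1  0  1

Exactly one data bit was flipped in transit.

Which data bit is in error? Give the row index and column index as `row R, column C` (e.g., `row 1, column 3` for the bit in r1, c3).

row 1, column 1

Recompute each row's even parity and compare to rp:
  r0: data parity 0, sent rp 0 → ok
  r1: data parity 1, sent rp 0 → mismatch
  r2: data parity 1, sent rp 1 → ok
Recompute each column's even parity and compare to cp:
  c0: data parity 1, sent cp 1 → ok
  c1: data parity 0, sent cp 1 → mismatch
  c2: data parity 0, sent cp 0 → ok
  c3: data parity 1, sent cp 1 → ok
Exactly one row (r1) and one column (c1) fail → the flipped bit is at their intersection.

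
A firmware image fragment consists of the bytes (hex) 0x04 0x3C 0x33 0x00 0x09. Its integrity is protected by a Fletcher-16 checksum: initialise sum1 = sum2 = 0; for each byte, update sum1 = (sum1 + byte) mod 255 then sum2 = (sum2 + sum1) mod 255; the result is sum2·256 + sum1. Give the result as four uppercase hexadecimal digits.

A77C

Running sums (mod 255):
  after byte 0 (0x04): sum1=4, sum2=4
  after byte 1 (0x3C): sum1=64, sum2=68
  after byte 2 (0x33): sum1=115, sum2=183
  after byte 3 (0x00): sum1=115, sum2=43
  after byte 4 (0x09): sum1=124, sum2=167
Checksum = sum2·256 + sum1 = 167·256 + 124 = 42876 = 0xA77C.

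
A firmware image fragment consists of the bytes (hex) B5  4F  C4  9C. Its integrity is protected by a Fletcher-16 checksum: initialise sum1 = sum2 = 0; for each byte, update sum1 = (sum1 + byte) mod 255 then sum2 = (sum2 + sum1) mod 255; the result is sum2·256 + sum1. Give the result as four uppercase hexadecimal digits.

Running sums (mod 255):
  after byte 0 (B5): sum1=181, sum2=181
  after byte 1 (4F): sum1=5, sum2=186
  after byte 2 (C4): sum1=201, sum2=132
  after byte 3 (9C): sum1=102, sum2=234
Checksum = sum2·256 + sum1 = 234·256 + 102 = 60006 = 0xEA66.

EA66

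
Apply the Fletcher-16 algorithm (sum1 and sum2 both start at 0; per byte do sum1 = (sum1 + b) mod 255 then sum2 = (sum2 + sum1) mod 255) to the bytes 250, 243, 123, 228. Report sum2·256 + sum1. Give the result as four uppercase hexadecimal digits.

A34F

Running sums (mod 255):
  after byte 0 (250): sum1=250, sum2=250
  after byte 1 (243): sum1=238, sum2=233
  after byte 2 (123): sum1=106, sum2=84
  after byte 3 (228): sum1=79, sum2=163
Checksum = sum2·256 + sum1 = 163·256 + 79 = 41807 = 0xA34F.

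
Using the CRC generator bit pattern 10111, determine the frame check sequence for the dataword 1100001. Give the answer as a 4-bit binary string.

1011

Append 4 zeros: 11000010000. Divide by 10111 (XOR where the leading bit is 1):
  pos 0: 11000 XOR 10111 = 01111
  pos 1: 11110 XOR 10111 = 01001
  pos 2: 10011 XOR 10111 = 00100
  pos 4: 10000 XOR 10111 = 00111
  pos 6: 11100 XOR 10111 = 01011
Remainder (last 4 bits) = 1011. This is the CRC / FCS.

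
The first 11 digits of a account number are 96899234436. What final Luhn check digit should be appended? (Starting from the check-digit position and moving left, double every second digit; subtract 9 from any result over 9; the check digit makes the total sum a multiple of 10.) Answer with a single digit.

Partial digits right→left: 6 3 4 4 3 2 9 9 8 6 9
Double every second digit counting from the check-digit position (so the 1st, 3rd, 5th, ... of the partial from the right).
  doubled (with −9 where >9): 3 8 6 9 7 9 → sum 42
  kept as-is: 3 4 2 9 6 → sum 24
Total = 42 + 24 = 66.
Check digit = (10 − (66 mod 10)) mod 10 = 4.

4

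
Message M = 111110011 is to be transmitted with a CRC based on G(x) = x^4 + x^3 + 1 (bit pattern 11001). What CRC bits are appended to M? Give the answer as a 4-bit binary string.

1101

Append 4 zeros: 1111100110000. Divide by 11001 (XOR where the leading bit is 1):
  pos 0: 11111 XOR 11001 = 00110
  pos 2: 11000 XOR 11001 = 00001
  pos 6: 11100 XOR 11001 = 00101
  pos 8: 10100 XOR 11001 = 01101
Remainder (last 4 bits) = 1101. This is the CRC / FCS.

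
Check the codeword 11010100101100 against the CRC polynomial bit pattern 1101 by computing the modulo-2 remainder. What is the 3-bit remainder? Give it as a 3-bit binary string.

Modulo-2 division of 11010100101100 by 1101:
  pos 0: 1101 XOR 1101 = 0000
  pos 5: 1001 XOR 1101 = 0100
  pos 6: 1000 XOR 1101 = 0101
  pos 7: 1011 XOR 1101 = 0110
  pos 8: 1101 XOR 1101 = 0000
Remainder = 000 (zero — the frame passes the CRC check).

000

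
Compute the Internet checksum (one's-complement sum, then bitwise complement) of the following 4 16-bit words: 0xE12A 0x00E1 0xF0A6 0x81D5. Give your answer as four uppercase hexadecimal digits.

One's-complement addition (fold any carry out of bit 15 back into bit 0):
  0xE12A + 0x00E1 = 0x0E20B
  0xE20B + 0xF0A6 = 0x1D2B1 → wrap carry → 0xD2B2
  0xD2B2 + 0x81D5 = 0x15487 → wrap carry → 0x5488
One's-complement sum = 0x5488.
Checksum = ~0x5488 & 0xFFFF = 0xAB77.

AB77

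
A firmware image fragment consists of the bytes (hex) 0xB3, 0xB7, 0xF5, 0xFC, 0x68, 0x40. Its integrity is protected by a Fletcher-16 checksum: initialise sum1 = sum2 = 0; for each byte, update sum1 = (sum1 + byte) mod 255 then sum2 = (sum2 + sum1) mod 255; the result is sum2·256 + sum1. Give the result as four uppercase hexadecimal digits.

Running sums (mod 255):
  after byte 0 (0xB3): sum1=179, sum2=179
  after byte 1 (0xB7): sum1=107, sum2=31
  after byte 2 (0xF5): sum1=97, sum2=128
  after byte 3 (0xFC): sum1=94, sum2=222
  after byte 4 (0x68): sum1=198, sum2=165
  after byte 5 (0x40): sum1=7, sum2=172
Checksum = sum2·256 + sum1 = 172·256 + 7 = 44039 = 0xAC07.

AC07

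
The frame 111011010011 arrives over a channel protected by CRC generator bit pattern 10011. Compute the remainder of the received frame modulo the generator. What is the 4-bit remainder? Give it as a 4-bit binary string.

Modulo-2 division of 111011010011 by 10011:
  pos 0: 11101 XOR 10011 = 01110
  pos 1: 11101 XOR 10011 = 01110
  pos 2: 11100 XOR 10011 = 01111
  pos 3: 11111 XOR 10011 = 01100
  pos 4: 11000 XOR 10011 = 01011
  pos 5: 10110 XOR 10011 = 00101
  pos 7: 10111 XOR 10011 = 00100
Remainder = 0100 (nonzero — an error is detected).

0100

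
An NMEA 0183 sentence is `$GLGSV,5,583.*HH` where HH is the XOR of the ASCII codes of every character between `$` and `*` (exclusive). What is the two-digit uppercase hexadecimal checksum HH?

6C

XOR the ASCII codes of the payload characters:
  'G' = 0x47 → acc = 0x47
  'L' = 0x4C → acc = 0x0B
  'G' = 0x47 → acc = 0x4C
  'S' = 0x53 → acc = 0x1F
  'V' = 0x56 → acc = 0x49
  ',' = 0x2C → acc = 0x65
  '5' = 0x35 → acc = 0x50
  ',' = 0x2C → acc = 0x7C
  '5' = 0x35 → acc = 0x49
  '8' = 0x38 → acc = 0x71
  '3' = 0x33 → acc = 0x42
  '.' = 0x2E → acc = 0x6C
Checksum = 0x6C.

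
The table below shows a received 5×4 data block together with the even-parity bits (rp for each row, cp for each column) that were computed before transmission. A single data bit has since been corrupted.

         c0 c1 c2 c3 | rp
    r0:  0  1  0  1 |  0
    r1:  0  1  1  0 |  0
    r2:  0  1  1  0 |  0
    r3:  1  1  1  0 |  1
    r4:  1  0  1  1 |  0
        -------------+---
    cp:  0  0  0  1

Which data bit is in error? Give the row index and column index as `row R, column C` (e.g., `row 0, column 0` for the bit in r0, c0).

row 4, column 3

Recompute each row's even parity and compare to rp:
  r0: data parity 0, sent rp 0 → ok
  r1: data parity 0, sent rp 0 → ok
  r2: data parity 0, sent rp 0 → ok
  r3: data parity 1, sent rp 1 → ok
  r4: data parity 1, sent rp 0 → mismatch
Recompute each column's even parity and compare to cp:
  c0: data parity 0, sent cp 0 → ok
  c1: data parity 0, sent cp 0 → ok
  c2: data parity 0, sent cp 0 → ok
  c3: data parity 0, sent cp 1 → mismatch
Exactly one row (r4) and one column (c3) fail → the flipped bit is at their intersection.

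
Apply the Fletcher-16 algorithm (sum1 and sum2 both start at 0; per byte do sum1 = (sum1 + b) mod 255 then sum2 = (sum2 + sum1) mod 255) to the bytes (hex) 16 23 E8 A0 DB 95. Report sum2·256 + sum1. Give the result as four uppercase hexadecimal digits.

Running sums (mod 255):
  after byte 0 (16): sum1=22, sum2=22
  after byte 1 (23): sum1=57, sum2=79
  after byte 2 (E8): sum1=34, sum2=113
  after byte 3 (A0): sum1=194, sum2=52
  after byte 4 (DB): sum1=158, sum2=210
  after byte 5 (95): sum1=52, sum2=7
Checksum = sum2·256 + sum1 = 7·256 + 52 = 1844 = 0x0734.

0734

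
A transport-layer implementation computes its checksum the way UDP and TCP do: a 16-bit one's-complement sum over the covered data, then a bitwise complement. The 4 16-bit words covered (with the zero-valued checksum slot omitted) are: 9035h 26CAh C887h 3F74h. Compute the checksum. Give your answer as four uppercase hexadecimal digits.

4104

One's-complement addition (fold any carry out of bit 15 back into bit 0):
  0x9035 + 0x26CA = 0x0B6FF
  0xB6FF + 0xC887 = 0x17F86 → wrap carry → 0x7F87
  0x7F87 + 0x3F74 = 0x0BEFB
One's-complement sum = 0xBEFB.
Checksum = ~0xBEFB & 0xFFFF = 0x4104.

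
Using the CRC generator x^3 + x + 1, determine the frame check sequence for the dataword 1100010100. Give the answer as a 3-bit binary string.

Append 3 zeros: 1100010100000. Divide by 1011 (XOR where the leading bit is 1):
  pos 0: 1100 XOR 1011 = 0111
  pos 1: 1110 XOR 1011 = 0101
  pos 2: 1011 XOR 1011 = 0000
  pos 7: 1000 XOR 1011 = 0011
  pos 9: 1100 XOR 1011 = 0111
Remainder (last 3 bits) = 111. This is the CRC / FCS.

111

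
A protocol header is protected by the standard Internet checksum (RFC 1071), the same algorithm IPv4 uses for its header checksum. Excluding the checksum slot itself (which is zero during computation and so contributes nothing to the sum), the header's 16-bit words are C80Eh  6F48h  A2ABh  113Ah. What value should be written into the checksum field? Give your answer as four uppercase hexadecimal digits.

One's-complement addition (fold any carry out of bit 15 back into bit 0):
  0xC80E + 0x6F48 = 0x13756 → wrap carry → 0x3757
  0x3757 + 0xA2AB = 0x0DA02
  0xDA02 + 0x113A = 0x0EB3C
One's-complement sum = 0xEB3C.
Checksum = ~0xEB3C & 0xFFFF = 0x14C3.

14C3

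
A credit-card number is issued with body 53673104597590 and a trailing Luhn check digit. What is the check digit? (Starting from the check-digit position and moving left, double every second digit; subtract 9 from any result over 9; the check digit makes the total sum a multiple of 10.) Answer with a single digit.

4

Partial digits right→left: 0 9 5 7 9 5 4 0 1 3 7 6 3 5
Double every second digit counting from the check-digit position (so the 1st, 3rd, 5th, ... of the partial from the right).
  doubled (with −9 where >9): 0 1 9 8 2 5 6 → sum 31
  kept as-is: 9 7 5 0 3 6 5 → sum 35
Total = 31 + 35 = 66.
Check digit = (10 − (66 mod 10)) mod 10 = 4.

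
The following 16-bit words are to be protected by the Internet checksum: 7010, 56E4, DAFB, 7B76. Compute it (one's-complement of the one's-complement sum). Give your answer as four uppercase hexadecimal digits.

One's-complement addition (fold any carry out of bit 15 back into bit 0):
  0x7010 + 0x56E4 = 0x0C6F4
  0xC6F4 + 0xDAFB = 0x1A1EF → wrap carry → 0xA1F0
  0xA1F0 + 0x7B76 = 0x11D66 → wrap carry → 0x1D67
One's-complement sum = 0x1D67.
Checksum = ~0x1D67 & 0xFFFF = 0xE298.

E298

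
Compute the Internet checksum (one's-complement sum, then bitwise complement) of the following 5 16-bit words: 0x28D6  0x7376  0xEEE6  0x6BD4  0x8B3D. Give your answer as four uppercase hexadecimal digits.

7DBA

One's-complement addition (fold any carry out of bit 15 back into bit 0):
  0x28D6 + 0x7376 = 0x09C4C
  0x9C4C + 0xEEE6 = 0x18B32 → wrap carry → 0x8B33
  0x8B33 + 0x6BD4 = 0x0F707
  0xF707 + 0x8B3D = 0x18244 → wrap carry → 0x8245
One's-complement sum = 0x8245.
Checksum = ~0x8245 & 0xFFFF = 0x7DBA.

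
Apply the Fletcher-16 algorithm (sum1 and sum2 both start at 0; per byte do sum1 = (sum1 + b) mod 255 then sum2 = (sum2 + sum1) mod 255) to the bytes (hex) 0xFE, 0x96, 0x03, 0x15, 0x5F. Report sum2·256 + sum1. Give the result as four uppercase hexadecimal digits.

Running sums (mod 255):
  after byte 0 (0xFE): sum1=254, sum2=254
  after byte 1 (0x96): sum1=149, sum2=148
  after byte 2 (0x03): sum1=152, sum2=45
  after byte 3 (0x15): sum1=173, sum2=218
  after byte 4 (0x5F): sum1=13, sum2=231
Checksum = sum2·256 + sum1 = 231·256 + 13 = 59149 = 0xE70D.

E70D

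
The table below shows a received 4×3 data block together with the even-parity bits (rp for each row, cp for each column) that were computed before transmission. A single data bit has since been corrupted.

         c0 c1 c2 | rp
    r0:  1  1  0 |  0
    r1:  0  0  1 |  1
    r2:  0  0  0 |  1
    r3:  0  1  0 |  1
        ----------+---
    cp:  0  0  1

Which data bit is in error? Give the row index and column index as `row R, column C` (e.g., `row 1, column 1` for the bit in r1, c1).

row 2, column 0

Recompute each row's even parity and compare to rp:
  r0: data parity 0, sent rp 0 → ok
  r1: data parity 1, sent rp 1 → ok
  r2: data parity 0, sent rp 1 → mismatch
  r3: data parity 1, sent rp 1 → ok
Recompute each column's even parity and compare to cp:
  c0: data parity 1, sent cp 0 → mismatch
  c1: data parity 0, sent cp 0 → ok
  c2: data parity 1, sent cp 1 → ok
Exactly one row (r2) and one column (c0) fail → the flipped bit is at their intersection.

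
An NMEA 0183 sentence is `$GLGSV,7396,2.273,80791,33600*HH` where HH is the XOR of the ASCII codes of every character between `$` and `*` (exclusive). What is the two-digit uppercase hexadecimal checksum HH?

XOR the ASCII codes of the payload characters:
  'G' = 0x47 → acc = 0x47
  'L' = 0x4C → acc = 0x0B
  'G' = 0x47 → acc = 0x4C
  'S' = 0x53 → acc = 0x1F
  'V' = 0x56 → acc = 0x49
  ',' = 0x2C → acc = 0x65
  '7' = 0x37 → acc = 0x52
  '3' = 0x33 → acc = 0x61
  '9' = 0x39 → acc = 0x58
  '6' = 0x36 → acc = 0x6E
  ',' = 0x2C → acc = 0x42
  '2' = 0x32 → acc = 0x70
  '.' = 0x2E → acc = 0x5E
  '2' = 0x32 → acc = 0x6C
  '7' = 0x37 → acc = 0x5B
  '3' = 0x33 → acc = 0x68
  ',' = 0x2C → acc = 0x44
  '8' = 0x38 → acc = 0x7C
  '0' = 0x30 → acc = 0x4C
  '7' = 0x37 → acc = 0x7B
  '9' = 0x39 → acc = 0x42
  '1' = 0x31 → acc = 0x73
  ',' = 0x2C → acc = 0x5F
  '3' = 0x33 → acc = 0x6C
  '3' = 0x33 → acc = 0x5F
  '6' = 0x36 → acc = 0x69
  '0' = 0x30 → acc = 0x59
  '0' = 0x30 → acc = 0x69
Checksum = 0x69.

69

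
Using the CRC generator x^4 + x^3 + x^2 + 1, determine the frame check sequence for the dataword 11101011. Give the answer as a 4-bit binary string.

1010

Append 4 zeros: 111010110000. Divide by 11101 (XOR where the leading bit is 1):
  pos 0: 11101 XOR 11101 = 00000
  pos 6: 11000 XOR 11101 = 00101
Remainder (last 4 bits) = 1010. This is the CRC / FCS.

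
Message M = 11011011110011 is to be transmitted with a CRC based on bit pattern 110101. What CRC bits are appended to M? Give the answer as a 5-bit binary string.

Append 5 zeros: 1101101111001100000. Divide by 110101 (XOR where the leading bit is 1):
  pos 0: 110110 XOR 110101 = 000011
  pos 4: 111111 XOR 110101 = 001010
  pos 6: 101000 XOR 110101 = 011101
  pos 7: 111011 XOR 110101 = 001110
  pos 9: 111010 XOR 110101 = 001111
  pos 11: 111100 XOR 110101 = 001001
  pos 13: 100100 XOR 110101 = 010001
Remainder (last 5 bits) = 10001. This is the CRC / FCS.

10001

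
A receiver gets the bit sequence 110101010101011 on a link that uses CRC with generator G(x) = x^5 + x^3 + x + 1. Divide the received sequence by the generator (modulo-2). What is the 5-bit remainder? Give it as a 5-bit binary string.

11100

Modulo-2 division of 110101010101011 by 101011:
  pos 0: 110101 XOR 101011 = 011110
  pos 1: 111100 XOR 101011 = 010111
  pos 2: 101111 XOR 101011 = 000100
  pos 5: 100010 XOR 101011 = 001001
  pos 7: 100110 XOR 101011 = 001101
  pos 9: 110111 XOR 101011 = 011100
Remainder = 11100 (nonzero — an error is detected).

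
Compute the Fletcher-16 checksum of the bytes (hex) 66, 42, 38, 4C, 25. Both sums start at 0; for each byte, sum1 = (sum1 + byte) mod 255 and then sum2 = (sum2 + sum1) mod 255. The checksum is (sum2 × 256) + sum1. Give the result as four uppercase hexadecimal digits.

6F52

Running sums (mod 255):
  after byte 0 (66): sum1=102, sum2=102
  after byte 1 (42): sum1=168, sum2=15
  after byte 2 (38): sum1=224, sum2=239
  after byte 3 (4C): sum1=45, sum2=29
  after byte 4 (25): sum1=82, sum2=111
Checksum = sum2·256 + sum1 = 111·256 + 82 = 28498 = 0x6F52.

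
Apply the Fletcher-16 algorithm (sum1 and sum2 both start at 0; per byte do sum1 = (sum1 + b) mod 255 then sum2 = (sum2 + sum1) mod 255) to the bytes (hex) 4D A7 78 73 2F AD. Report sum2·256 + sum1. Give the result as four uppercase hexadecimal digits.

5EBD

Running sums (mod 255):
  after byte 0 (4D): sum1=77, sum2=77
  after byte 1 (A7): sum1=244, sum2=66
  after byte 2 (78): sum1=109, sum2=175
  after byte 3 (73): sum1=224, sum2=144
  after byte 4 (2F): sum1=16, sum2=160
  after byte 5 (AD): sum1=189, sum2=94
Checksum = sum2·256 + sum1 = 94·256 + 189 = 24253 = 0x5EBD.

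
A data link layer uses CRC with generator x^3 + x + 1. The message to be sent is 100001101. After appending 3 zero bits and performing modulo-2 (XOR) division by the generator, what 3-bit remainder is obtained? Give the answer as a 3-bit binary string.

111

Append 3 zeros: 100001101000. Divide by 1011 (XOR where the leading bit is 1):
  pos 0: 1000 XOR 1011 = 0011
  pos 2: 1101 XOR 1011 = 0110
  pos 3: 1101 XOR 1011 = 0110
  pos 4: 1100 XOR 1011 = 0111
  pos 5: 1111 XOR 1011 = 0100
  pos 6: 1000 XOR 1011 = 0011
  pos 8: 1100 XOR 1011 = 0111
Remainder (last 3 bits) = 111. This is the CRC / FCS.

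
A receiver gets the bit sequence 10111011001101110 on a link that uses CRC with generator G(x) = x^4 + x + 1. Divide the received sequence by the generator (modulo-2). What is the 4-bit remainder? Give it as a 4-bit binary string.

Modulo-2 division of 10111011001101110 by 10011:
  pos 0: 10111 XOR 10011 = 00100
  pos 2: 10001 XOR 10011 = 00010
  pos 5: 10100 XOR 10011 = 00111
  pos 7: 11111 XOR 10011 = 01100
  pos 8: 11000 XOR 10011 = 01011
  pos 9: 10111 XOR 10011 = 00100
  pos 11: 10011 XOR 10011 = 00000
Remainder = 0000 (zero — the frame passes the CRC check).

0000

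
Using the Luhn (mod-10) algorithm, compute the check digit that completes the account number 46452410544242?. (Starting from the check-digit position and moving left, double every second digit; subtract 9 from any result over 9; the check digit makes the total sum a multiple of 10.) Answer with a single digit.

Partial digits right→left: 2 4 2 4 4 5 0 1 4 2 5 4 6 4
Double every second digit counting from the check-digit position (so the 1st, 3rd, 5th, ... of the partial from the right).
  doubled (with −9 where >9): 4 4 8 0 8 1 3 → sum 28
  kept as-is: 4 4 5 1 2 4 4 → sum 24
Total = 28 + 24 = 52.
Check digit = (10 − (52 mod 10)) mod 10 = 8.

8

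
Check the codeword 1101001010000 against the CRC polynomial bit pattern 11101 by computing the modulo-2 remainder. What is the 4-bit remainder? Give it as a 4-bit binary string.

1101

Modulo-2 division of 1101001010000 by 11101:
  pos 0: 11010 XOR 11101 = 00111
  pos 2: 11101 XOR 11101 = 00000
  pos 8: 10000 XOR 11101 = 01101
Remainder = 1101 (nonzero — an error is detected).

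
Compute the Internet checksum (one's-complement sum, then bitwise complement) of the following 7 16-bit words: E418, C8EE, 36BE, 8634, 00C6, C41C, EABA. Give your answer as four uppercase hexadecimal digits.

E667

One's-complement addition (fold any carry out of bit 15 back into bit 0):
  0xE418 + 0xC8EE = 0x1AD06 → wrap carry → 0xAD07
  0xAD07 + 0x36BE = 0x0E3C5
  0xE3C5 + 0x8634 = 0x169F9 → wrap carry → 0x69FA
  0x69FA + 0x00C6 = 0x06AC0
  0x6AC0 + 0xC41C = 0x12EDC → wrap carry → 0x2EDD
  0x2EDD + 0xEABA = 0x11997 → wrap carry → 0x1998
One's-complement sum = 0x1998.
Checksum = ~0x1998 & 0xFFFF = 0xE667.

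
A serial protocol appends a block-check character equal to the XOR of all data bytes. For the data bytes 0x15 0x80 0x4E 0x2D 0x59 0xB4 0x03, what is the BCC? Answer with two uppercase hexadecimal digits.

XOR the bytes together:
  start with 0x15
  0x15 ⊕ 0x80 = 0x95
  0x95 ⊕ 0x4E = 0xDB
  0xDB ⊕ 0x2D = 0xF6
  0xF6 ⊕ 0x59 = 0xAF
  0xAF ⊕ 0xB4 = 0x1B
  0x1B ⊕ 0x03 = 0x18

18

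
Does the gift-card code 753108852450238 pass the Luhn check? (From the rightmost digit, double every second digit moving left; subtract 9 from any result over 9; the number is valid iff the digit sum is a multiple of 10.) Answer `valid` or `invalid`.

From the right, keep odd positions and double even positions (subtract 9 from any doubled value over 9):
  doubled (positions 2,4,...): 6 0 8 1 7 2 1 → sum 25
  kept (positions 1,3,...): 8 2 5 2 8 0 3 7 → sum 35
Total = 60.
60 mod 10 = 0, so the number is valid.

valid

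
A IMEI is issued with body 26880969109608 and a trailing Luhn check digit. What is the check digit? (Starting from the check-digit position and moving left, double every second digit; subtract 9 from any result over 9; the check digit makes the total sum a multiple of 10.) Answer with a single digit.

6

Partial digits right→left: 8 0 6 9 0 1 9 6 9 0 8 8 6 2
Double every second digit counting from the check-digit position (so the 1st, 3rd, 5th, ... of the partial from the right).
  doubled (with −9 where >9): 7 3 0 9 9 7 3 → sum 38
  kept as-is: 0 9 1 6 0 8 2 → sum 26
Total = 38 + 26 = 64.
Check digit = (10 − (64 mod 10)) mod 10 = 6.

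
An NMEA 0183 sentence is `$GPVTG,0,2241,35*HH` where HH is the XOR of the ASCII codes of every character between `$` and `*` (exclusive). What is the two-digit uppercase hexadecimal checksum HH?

XOR the ASCII codes of the payload characters:
  'G' = 0x47 → acc = 0x47
  'P' = 0x50 → acc = 0x17
  'V' = 0x56 → acc = 0x41
  'T' = 0x54 → acc = 0x15
  'G' = 0x47 → acc = 0x52
  ',' = 0x2C → acc = 0x7E
  '0' = 0x30 → acc = 0x4E
  ',' = 0x2C → acc = 0x62
  '2' = 0x32 → acc = 0x50
  '2' = 0x32 → acc = 0x62
  '4' = 0x34 → acc = 0x56
  '1' = 0x31 → acc = 0x67
  ',' = 0x2C → acc = 0x4B
  '3' = 0x33 → acc = 0x78
  '5' = 0x35 → acc = 0x4D
Checksum = 0x4D.

4D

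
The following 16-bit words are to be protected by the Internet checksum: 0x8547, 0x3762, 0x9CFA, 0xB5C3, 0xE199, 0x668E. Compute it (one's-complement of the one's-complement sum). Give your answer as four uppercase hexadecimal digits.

One's-complement addition (fold any carry out of bit 15 back into bit 0):
  0x8547 + 0x3762 = 0x0BCA9
  0xBCA9 + 0x9CFA = 0x159A3 → wrap carry → 0x59A4
  0x59A4 + 0xB5C3 = 0x10F67 → wrap carry → 0x0F68
  0x0F68 + 0xE199 = 0x0F101
  0xF101 + 0x668E = 0x1578F → wrap carry → 0x5790
One's-complement sum = 0x5790.
Checksum = ~0x5790 & 0xFFFF = 0xA86F.

A86F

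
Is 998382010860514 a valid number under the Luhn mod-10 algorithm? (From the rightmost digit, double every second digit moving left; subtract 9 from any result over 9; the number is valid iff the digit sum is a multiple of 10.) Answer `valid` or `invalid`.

valid

From the right, keep odd positions and double even positions (subtract 9 from any doubled value over 9):
  doubled (positions 2,4,...): 2 0 7 2 4 6 9 → sum 30
  kept (positions 1,3,...): 4 5 6 0 0 8 8 9 → sum 40
Total = 70.
70 mod 10 = 0, so the number is valid.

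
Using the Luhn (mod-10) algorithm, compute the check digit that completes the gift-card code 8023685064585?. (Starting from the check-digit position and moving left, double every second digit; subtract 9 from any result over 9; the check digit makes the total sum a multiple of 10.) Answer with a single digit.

Partial digits right→left: 5 8 5 4 6 0 5 8 6 3 2 0 8
Double every second digit counting from the check-digit position (so the 1st, 3rd, 5th, ... of the partial from the right).
  doubled (with −9 where >9): 1 1 3 1 3 4 7 → sum 20
  kept as-is: 8 4 0 8 3 0 → sum 23
Total = 20 + 23 = 43.
Check digit = (10 − (43 mod 10)) mod 10 = 7.

7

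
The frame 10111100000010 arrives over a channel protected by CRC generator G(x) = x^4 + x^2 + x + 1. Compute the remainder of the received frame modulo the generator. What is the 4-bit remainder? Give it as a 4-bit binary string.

Modulo-2 division of 10111100000010 by 10111:
  pos 0: 10111 XOR 10111 = 00000
  pos 5: 10000 XOR 10111 = 00111
  pos 7: 11100 XOR 10111 = 01011
  pos 8: 10111 XOR 10111 = 00000
Remainder = 0000 (zero — the frame passes the CRC check).

0000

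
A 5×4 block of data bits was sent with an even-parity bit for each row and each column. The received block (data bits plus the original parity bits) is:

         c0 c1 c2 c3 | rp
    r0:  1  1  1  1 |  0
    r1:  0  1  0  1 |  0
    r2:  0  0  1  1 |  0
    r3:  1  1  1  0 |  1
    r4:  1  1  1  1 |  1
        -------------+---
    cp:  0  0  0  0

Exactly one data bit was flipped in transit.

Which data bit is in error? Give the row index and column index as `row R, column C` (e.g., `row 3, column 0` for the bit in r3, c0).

row 4, column 0

Recompute each row's even parity and compare to rp:
  r0: data parity 0, sent rp 0 → ok
  r1: data parity 0, sent rp 0 → ok
  r2: data parity 0, sent rp 0 → ok
  r3: data parity 1, sent rp 1 → ok
  r4: data parity 0, sent rp 1 → mismatch
Recompute each column's even parity and compare to cp:
  c0: data parity 1, sent cp 0 → mismatch
  c1: data parity 0, sent cp 0 → ok
  c2: data parity 0, sent cp 0 → ok
  c3: data parity 0, sent cp 0 → ok
Exactly one row (r4) and one column (c0) fail → the flipped bit is at their intersection.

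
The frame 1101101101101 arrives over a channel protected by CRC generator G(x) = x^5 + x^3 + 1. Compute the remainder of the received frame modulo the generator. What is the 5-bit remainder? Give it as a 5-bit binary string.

00000

Modulo-2 division of 1101101101101 by 101001:
  pos 0: 110110 XOR 101001 = 011111
  pos 1: 111111 XOR 101001 = 010110
  pos 2: 101101 XOR 101001 = 000100
  pos 5: 100011 XOR 101001 = 001010
  pos 7: 101001 XOR 101001 = 000000
Remainder = 00000 (zero — the frame passes the CRC check).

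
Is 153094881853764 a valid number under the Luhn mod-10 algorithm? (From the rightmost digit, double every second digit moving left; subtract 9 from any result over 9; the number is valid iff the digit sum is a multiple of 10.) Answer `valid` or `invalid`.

valid

From the right, keep odd positions and double even positions (subtract 9 from any doubled value over 9):
  doubled (positions 2,4,...): 3 6 7 7 8 0 1 → sum 32
  kept (positions 1,3,...): 4 7 5 1 8 9 3 1 → sum 38
Total = 70.
70 mod 10 = 0, so the number is valid.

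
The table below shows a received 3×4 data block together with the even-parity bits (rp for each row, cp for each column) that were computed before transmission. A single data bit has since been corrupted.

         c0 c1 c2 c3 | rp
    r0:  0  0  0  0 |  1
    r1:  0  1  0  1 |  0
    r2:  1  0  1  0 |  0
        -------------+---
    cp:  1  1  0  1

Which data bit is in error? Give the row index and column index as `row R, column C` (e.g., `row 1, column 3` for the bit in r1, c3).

row 0, column 2

Recompute each row's even parity and compare to rp:
  r0: data parity 0, sent rp 1 → mismatch
  r1: data parity 0, sent rp 0 → ok
  r2: data parity 0, sent rp 0 → ok
Recompute each column's even parity and compare to cp:
  c0: data parity 1, sent cp 1 → ok
  c1: data parity 1, sent cp 1 → ok
  c2: data parity 1, sent cp 0 → mismatch
  c3: data parity 1, sent cp 1 → ok
Exactly one row (r0) and one column (c2) fail → the flipped bit is at their intersection.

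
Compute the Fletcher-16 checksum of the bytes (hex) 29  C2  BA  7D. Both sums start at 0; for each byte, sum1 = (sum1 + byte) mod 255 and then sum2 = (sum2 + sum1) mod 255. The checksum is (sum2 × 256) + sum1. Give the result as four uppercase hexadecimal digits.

DF24

Running sums (mod 255):
  after byte 0 (29): sum1=41, sum2=41
  after byte 1 (C2): sum1=235, sum2=21
  after byte 2 (BA): sum1=166, sum2=187
  after byte 3 (7D): sum1=36, sum2=223
Checksum = sum2·256 + sum1 = 223·256 + 36 = 57124 = 0xDF24.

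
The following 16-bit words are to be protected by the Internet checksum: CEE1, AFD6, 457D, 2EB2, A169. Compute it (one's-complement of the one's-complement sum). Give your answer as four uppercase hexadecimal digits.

6BAE

One's-complement addition (fold any carry out of bit 15 back into bit 0):
  0xCEE1 + 0xAFD6 = 0x17EB7 → wrap carry → 0x7EB8
  0x7EB8 + 0x457D = 0x0C435
  0xC435 + 0x2EB2 = 0x0F2E7
  0xF2E7 + 0xA169 = 0x19450 → wrap carry → 0x9451
One's-complement sum = 0x9451.
Checksum = ~0x9451 & 0xFFFF = 0x6BAE.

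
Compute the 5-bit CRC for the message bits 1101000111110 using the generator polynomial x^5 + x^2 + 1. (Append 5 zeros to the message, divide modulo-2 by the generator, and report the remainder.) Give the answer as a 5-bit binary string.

Append 5 zeros: 110100011111000000. Divide by 100101 (XOR where the leading bit is 1):
  pos 0: 110100 XOR 100101 = 010001
  pos 1: 100010 XOR 100101 = 000111
  pos 4: 111111 XOR 100101 = 011010
  pos 5: 110101 XOR 100101 = 010000
  pos 6: 100001 XOR 100101 = 000100
  pos 9: 100000 XOR 100101 = 000101
  pos 12: 101000 XOR 100101 = 001101
Remainder (last 5 bits) = 01101. This is the CRC / FCS.

01101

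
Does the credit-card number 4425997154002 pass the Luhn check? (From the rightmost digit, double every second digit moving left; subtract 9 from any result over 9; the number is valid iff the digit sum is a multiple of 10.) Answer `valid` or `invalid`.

From the right, keep odd positions and double even positions (subtract 9 from any doubled value over 9):
  doubled (positions 2,4,...): 0 8 2 9 1 8 → sum 28
  kept (positions 1,3,...): 2 0 5 7 9 2 4 → sum 29
Total = 57.
57 mod 10 = 7, so the number is invalid.

invalid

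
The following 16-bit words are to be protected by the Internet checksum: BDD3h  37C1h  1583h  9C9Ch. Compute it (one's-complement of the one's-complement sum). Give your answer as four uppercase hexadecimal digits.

One's-complement addition (fold any carry out of bit 15 back into bit 0):
  0xBDD3 + 0x37C1 = 0x0F594
  0xF594 + 0x1583 = 0x10B17 → wrap carry → 0x0B18
  0x0B18 + 0x9C9C = 0x0A7B4
One's-complement sum = 0xA7B4.
Checksum = ~0xA7B4 & 0xFFFF = 0x584B.

584B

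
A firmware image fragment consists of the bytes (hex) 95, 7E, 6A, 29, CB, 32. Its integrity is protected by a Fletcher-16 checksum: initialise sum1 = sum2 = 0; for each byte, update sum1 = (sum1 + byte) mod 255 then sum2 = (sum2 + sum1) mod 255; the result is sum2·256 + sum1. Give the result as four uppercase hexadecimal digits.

E8A5

Running sums (mod 255):
  after byte 0 (95): sum1=149, sum2=149
  after byte 1 (7E): sum1=20, sum2=169
  after byte 2 (6A): sum1=126, sum2=40
  after byte 3 (29): sum1=167, sum2=207
  after byte 4 (CB): sum1=115, sum2=67
  after byte 5 (32): sum1=165, sum2=232
Checksum = sum2·256 + sum1 = 232·256 + 165 = 59557 = 0xE8A5.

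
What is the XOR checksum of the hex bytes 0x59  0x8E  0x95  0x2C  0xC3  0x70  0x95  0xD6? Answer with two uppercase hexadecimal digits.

XOR the bytes together:
  start with 0x59
  0x59 ⊕ 0x8E = 0xD7
  0xD7 ⊕ 0x95 = 0x42
  0x42 ⊕ 0x2C = 0x6E
  0x6E ⊕ 0xC3 = 0xAD
  0xAD ⊕ 0x70 = 0xDD
  0xDD ⊕ 0x95 = 0x48
  0x48 ⊕ 0xD6 = 0x9E

9E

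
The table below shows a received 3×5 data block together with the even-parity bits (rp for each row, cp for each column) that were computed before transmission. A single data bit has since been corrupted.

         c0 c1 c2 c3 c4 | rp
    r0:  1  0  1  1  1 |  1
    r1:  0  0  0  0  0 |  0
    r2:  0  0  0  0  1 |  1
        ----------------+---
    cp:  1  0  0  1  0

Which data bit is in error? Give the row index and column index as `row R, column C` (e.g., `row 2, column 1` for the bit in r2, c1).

Recompute each row's even parity and compare to rp:
  r0: data parity 0, sent rp 1 → mismatch
  r1: data parity 0, sent rp 0 → ok
  r2: data parity 1, sent rp 1 → ok
Recompute each column's even parity and compare to cp:
  c0: data parity 1, sent cp 1 → ok
  c1: data parity 0, sent cp 0 → ok
  c2: data parity 1, sent cp 0 → mismatch
  c3: data parity 1, sent cp 1 → ok
  c4: data parity 0, sent cp 0 → ok
Exactly one row (r0) and one column (c2) fail → the flipped bit is at their intersection.

row 0, column 2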